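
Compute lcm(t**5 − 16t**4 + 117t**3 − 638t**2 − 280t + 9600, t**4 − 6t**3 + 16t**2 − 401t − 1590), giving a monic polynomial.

Repeated division with remainder:
  t**5 − 16t**4 + 117t**3 − 638t**2 − 280t + 9600 = (t − 10)(t**4 − 6t**3 + 16t**2 − 401t − 1590) + (41t**3 − 77t**2 − 2700t − 6300)
  t**4 − 6t**3 + 16t**2 − 401t − 1590 = ((1/41)t − 169/1681)(41t**3 − 77t**2 − 2700t − 6300) + ((124583/1681)t**2 − (872081/1681)t − 3737490/1681)
  41t**3 − 77t**2 − 2700t − 6300 = ((68921/124583)t + 353010/124583)((124583/1681)t**2 − (872081/1681)t − 3737490/1681) + (0)
Last nonzero remainder: (124583/1681)t**2 − (872081/1681)t − 3737490/1681. Dividing through by 124583/1681 gives the monic gcd t**2 − 7t − 30.
Then lcm(f, g) = f·g / gcd(f, g); expanding and making the result monic gives the answer.

t**7 − 15t**6 + 154t**5 − 1369t**4 + 5283t**3 − 24494t**2 − 5240t + 508800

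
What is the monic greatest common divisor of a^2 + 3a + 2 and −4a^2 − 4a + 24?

1

Repeated division with remainder:
  a^2 + 3a + 2 = (−1/4)(−4a^2 − 4a + 24) + (2a + 8)
  −4a^2 − 4a + 24 = (−2a + 6)(2a + 8) + (−24)
  2a + 8 = (−(1/12)a − 1/3)(−24) + (0)
The last nonzero remainder is the constant −24, so the polynomials are coprime and gcd = 1.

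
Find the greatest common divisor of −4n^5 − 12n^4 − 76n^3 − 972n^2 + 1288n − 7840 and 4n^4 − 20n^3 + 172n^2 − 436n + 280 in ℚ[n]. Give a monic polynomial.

Repeated division with remainder:
  −4n^5 − 12n^4 − 76n^3 − 972n^2 + 1288n − 7840 = (−n − 8)(4n^4 − 20n^3 + 172n^2 − 436n + 280) + (−64n^3 − 32n^2 − 1920n − 5600)
  4n^4 − 20n^3 + 172n^2 − 436n + 280 = (−(1/16)n + 11/32)(−64n^3 − 32n^2 − 1920n − 5600) + (63n^2 − 126n + 2205)
  −64n^3 − 32n^2 − 1920n − 5600 = (−(64/63)n − 160/63)(63n^2 − 126n + 2205) + (0)
Last nonzero remainder: 63n^2 − 126n + 2205. Dividing through by 63 gives the monic gcd n^2 − 2n + 35.

n^2 − 2n + 35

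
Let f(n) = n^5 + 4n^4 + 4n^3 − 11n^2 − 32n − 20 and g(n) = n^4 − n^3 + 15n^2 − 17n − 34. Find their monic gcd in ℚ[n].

n^2 − n − 2

Euclidean algorithm in ℚ[n]:
  n^5 + 4n^4 + 4n^3 − 11n^2 − 32n − 20 = (n + 5)(n^4 − n^3 + 15n^2 − 17n − 34) + (−6n^3 − 69n^2 + 87n + 150)
  n^4 − n^3 + 15n^2 − 17n − 34 = (−(1/6)n + 25/12)(−6n^3 − 69n^2 + 87n + 150) + ((693/4)n^2 − (693/4)n − 693/2)
  −6n^3 − 69n^2 + 87n + 150 = (−(8/231)n − 100/231)((693/4)n^2 − (693/4)n − 693/2) + (0)
Last nonzero remainder: (693/4)n^2 − (693/4)n − 693/2. Dividing through by 693/4 gives the monic gcd n^2 − n − 2.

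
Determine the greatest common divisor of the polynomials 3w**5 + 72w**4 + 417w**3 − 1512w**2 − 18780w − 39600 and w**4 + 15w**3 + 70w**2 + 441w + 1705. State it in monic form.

w**2 + 16w + 55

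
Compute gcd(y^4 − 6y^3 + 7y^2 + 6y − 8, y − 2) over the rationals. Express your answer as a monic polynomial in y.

By polynomial division,
  y^4 − 6y^3 + 7y^2 + 6y − 8 = (y^3 − 4y^2 − y + 4)(y − 2) + (0)
The last nonzero remainder y − 2 is already monic.

y − 2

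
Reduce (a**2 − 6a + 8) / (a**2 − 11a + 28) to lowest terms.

By polynomial division,
  a**2 − 6a + 8 = (a**2 − 11a + 28) + (5a − 20)
  a**2 − 11a + 28 = ((1/5)a − 7/5)(5a − 20) + (0)
Last nonzero remainder: 5a − 20. Dividing through by 5 gives the monic gcd a − 4.
Cancel a − 4 from numerator and denominator to get the reduced form.

(a − 2)/(a − 7)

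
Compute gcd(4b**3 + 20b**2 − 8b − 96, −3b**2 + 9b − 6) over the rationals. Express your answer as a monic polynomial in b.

b − 2

By polynomial division,
  4b**3 + 20b**2 − 8b − 96 = (−(4/3)b − 32/3)(−3b**2 + 9b − 6) + (80b − 160)
  −3b**2 + 9b − 6 = (−(3/80)b + 3/80)(80b − 160) + (0)
Last nonzero remainder: 80b − 160. Dividing through by 80 gives the monic gcd b − 2.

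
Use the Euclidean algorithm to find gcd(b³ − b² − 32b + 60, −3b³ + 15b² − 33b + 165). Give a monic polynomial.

Euclidean algorithm in ℚ[b]:
  b³ − b² − 32b + 60 = (−1/3)(−3b³ + 15b² − 33b + 165) + (4b² − 43b + 115)
  −3b³ + 15b² − 33b + 165 = (−(3/4)b − 69/16)(4b² − 43b + 115) + (−(2115/16)b + 10575/16)
  4b² − 43b + 115 = (−(64/2115)b + 368/2115)(−(2115/16)b + 10575/16) + (0)
Last nonzero remainder: −(2115/16)b + 10575/16. Dividing through by −2115/16 gives the monic gcd b − 5.

b − 5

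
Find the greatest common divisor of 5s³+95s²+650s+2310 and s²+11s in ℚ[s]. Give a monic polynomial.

Euclidean algorithm in ℚ[s]:
  5s³+95s²+650s+2310 = (5s+40)(s²+11s) + (210s+2310)
  s²+11s = ((1/210)s)(210s+2310) + (0)
Last nonzero remainder: 210s+2310. Dividing through by 210 gives the monic gcd s+11.

s+11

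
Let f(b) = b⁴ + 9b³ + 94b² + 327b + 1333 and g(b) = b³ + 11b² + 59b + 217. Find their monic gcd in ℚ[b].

b² + 4b + 31

Euclidean algorithm in ℚ[b]:
  b⁴ + 9b³ + 94b² + 327b + 1333 = (b - 2)(b³ + 11b² + 59b + 217) + (57b² + 228b + 1767)
  b³ + 11b² + 59b + 217 = ((1/57)b + 7/57)(57b² + 228b + 1767) + (0)
Last nonzero remainder: 57b² + 228b + 1767. Dividing through by 57 gives the monic gcd b² + 4b + 31.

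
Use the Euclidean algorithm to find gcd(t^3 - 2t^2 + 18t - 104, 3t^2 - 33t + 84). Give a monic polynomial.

Repeated division with remainder:
  t^3 - 2t^2 + 18t - 104 = ((1/3)t + 3)(3t^2 - 33t + 84) + (89t - 356)
  3t^2 - 33t + 84 = ((3/89)t - 21/89)(89t - 356) + (0)
Last nonzero remainder: 89t - 356. Dividing through by 89 gives the monic gcd t - 4.

t - 4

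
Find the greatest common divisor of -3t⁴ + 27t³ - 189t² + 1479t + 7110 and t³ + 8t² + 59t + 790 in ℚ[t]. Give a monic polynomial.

Repeated division with remainder:
  -3t⁴ + 27t³ - 189t² + 1479t + 7110 = (-3t + 51)(t³ + 8t² + 59t + 790) + (-420t² + 840t - 33180)
  t³ + 8t² + 59t + 790 = (-(1/420)t - 1/42)(-420t² + 840t - 33180) + (0)
Last nonzero remainder: -420t² + 840t - 33180. Dividing through by -420 gives the monic gcd t² - 2t + 79.

t² - 2t + 79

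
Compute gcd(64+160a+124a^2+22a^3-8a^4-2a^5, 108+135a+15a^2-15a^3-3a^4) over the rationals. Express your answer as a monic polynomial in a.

4+5a+a^2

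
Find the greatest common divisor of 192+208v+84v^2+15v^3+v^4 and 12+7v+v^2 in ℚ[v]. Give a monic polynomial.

Apply the Euclidean algorithm:
  v^4+15v^3+84v^2+208v+192 = (v^2+8v+16)(v^2+7v+12) + (0)
The last nonzero remainder v^2+7v+12 is already monic.

12+7v+v^2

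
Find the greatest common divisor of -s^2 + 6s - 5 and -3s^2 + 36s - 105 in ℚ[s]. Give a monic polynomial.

By polynomial division,
  -s^2 + 6s - 5 = (1/3)(-3s^2 + 36s - 105) + (-6s + 30)
  -3s^2 + 36s - 105 = ((1/2)s - 7/2)(-6s + 30) + (0)
Last nonzero remainder: -6s + 30. Dividing through by -6 gives the monic gcd s - 5.

s - 5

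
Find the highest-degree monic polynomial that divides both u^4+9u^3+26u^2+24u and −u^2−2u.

u^2+2u

Apply the Euclidean algorithm:
  u^4+9u^3+26u^2+24u = (−u^2−7u−12)(−u^2−2u) + (0)
Last nonzero remainder: −u^2−2u. Dividing through by −1 gives the monic gcd u^2+2u.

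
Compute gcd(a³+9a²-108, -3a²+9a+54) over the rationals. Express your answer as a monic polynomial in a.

Repeated division with remainder:
  a³+9a²-108 = (-(1/3)a-4)(-3a²+9a+54) + (54a+108)
  -3a²+9a+54 = (-(1/18)a+5/18)(54a+108) + (24)
  54a+108 = ((9/4)a+9/2)(24) + (0)
The last nonzero remainder is the constant 24, so the polynomials are coprime and gcd = 1.

1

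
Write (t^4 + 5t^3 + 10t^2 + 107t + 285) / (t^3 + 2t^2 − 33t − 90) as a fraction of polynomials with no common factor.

(t^2 − 3t + 19)/(t − 6)

Euclidean algorithm in ℚ[t]:
  t^4 + 5t^3 + 10t^2 + 107t + 285 = (t + 3)(t^3 + 2t^2 − 33t − 90) + (37t^2 + 296t + 555)
  t^3 + 2t^2 − 33t − 90 = ((1/37)t − 6/37)(37t^2 + 296t + 555) + (0)
Last nonzero remainder: 37t^2 + 296t + 555. Dividing through by 37 gives the monic gcd t^2 + 8t + 15.
Cancel t^2 + 8t + 15 from numerator and denominator to get the reduced form.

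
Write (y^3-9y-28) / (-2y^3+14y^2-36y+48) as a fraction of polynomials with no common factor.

(-y^2-4y-7)/(2y^2-6y+12)

Apply the Euclidean algorithm:
  y^3-9y-28 = (-1/2)(-2y^3+14y^2-36y+48) + (7y^2-27y-4)
  -2y^3+14y^2-36y+48 = (-(2/7)y+44/49)(7y^2-27y-4) + (-(632/49)y+2528/49)
  7y^2-27y-4 = (-(343/632)y-49/632)(-(632/49)y+2528/49) + (0)
Last nonzero remainder: -(632/49)y+2528/49. Dividing through by -632/49 gives the monic gcd y-4.
Cancel y-4 from numerator and denominator to get the reduced form.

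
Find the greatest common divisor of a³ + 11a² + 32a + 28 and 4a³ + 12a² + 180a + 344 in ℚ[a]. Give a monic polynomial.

Repeated division with remainder:
  a³ + 11a² + 32a + 28 = (1/4)(4a³ + 12a² + 180a + 344) + (8a² - 13a - 58)
  4a³ + 12a² + 180a + 344 = ((1/2)a + 37/16)(8a² - 13a - 58) + ((3825/16)a + 3825/8)
  8a² - 13a - 58 = ((128/3825)a - 464/3825)((3825/16)a + 3825/8) + (0)
Last nonzero remainder: (3825/16)a + 3825/8. Dividing through by 3825/16 gives the monic gcd a + 2.

a + 2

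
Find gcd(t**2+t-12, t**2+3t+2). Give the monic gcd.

1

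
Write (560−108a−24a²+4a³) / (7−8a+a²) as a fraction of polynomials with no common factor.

(−80+4a+4a²)/(−1+a)

Repeated division with remainder:
  4a³−24a²−108a+560 = (4a+8)(a²−8a+7) + (−72a+504)
  a²−8a+7 = (−(1/72)a+1/72)(−72a+504) + (0)
Last nonzero remainder: −72a+504. Dividing through by −72 gives the monic gcd a−7.
Cancel a−7 from numerator and denominator to get the reduced form.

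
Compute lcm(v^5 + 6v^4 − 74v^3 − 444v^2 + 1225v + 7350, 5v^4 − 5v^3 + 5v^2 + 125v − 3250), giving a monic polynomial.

v^7 + 5v^6 − 54v^5 − 214v^4 − 255v^3 − 5419v^2 + 24500v + 191100

By polynomial division,
  v^5 + 6v^4 − 74v^3 − 444v^2 + 1225v + 7350 = ((1/5)v + 7/5)(5v^4 − 5v^3 + 5v^2 + 125v − 3250) + (−68v^3 − 476v^2 + 1700v + 11900)
  5v^4 − 5v^3 + 5v^2 + 125v − 3250 = (−(5/68)v + 10/17)(−68v^3 − 476v^2 + 1700v + 11900) + (410v^2 − 10250)
  −68v^3 − 476v^2 + 1700v + 11900 = (−(34/205)v − 238/205)(410v^2 − 10250) + (0)
Last nonzero remainder: 410v^2 − 10250. Dividing through by 410 gives the monic gcd v^2 − 25.
Then lcm(f, g) = f·g / gcd(f, g); expanding and making the result monic gives the answer.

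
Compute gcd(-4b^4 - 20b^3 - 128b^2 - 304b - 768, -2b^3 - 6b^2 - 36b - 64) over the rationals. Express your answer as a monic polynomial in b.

b^2 + b + 16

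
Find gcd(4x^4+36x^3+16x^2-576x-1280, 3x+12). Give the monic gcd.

Repeated division with remainder:
  4x^4+36x^3+16x^2-576x-1280 = ((4/3)x^3+(20/3)x^2-(64/3)x-320/3)(3x+12) + (0)
Last nonzero remainder: 3x+12. Dividing through by 3 gives the monic gcd x+4.

x+4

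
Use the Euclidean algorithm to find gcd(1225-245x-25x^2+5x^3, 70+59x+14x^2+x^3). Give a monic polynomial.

7+x

Euclidean algorithm in ℚ[x]:
  5x^3-25x^2-245x+1225 = (5)(x^3+14x^2+59x+70) + (-95x^2-540x+875)
  x^3+14x^2+59x+70 = (-(1/95)x-158/1805)(-95x^2-540x+875) + ((7560/361)x+52920/361)
  -95x^2-540x+875 = (-(6859/1512)x+9025/1512)((7560/361)x+52920/361) + (0)
Last nonzero remainder: (7560/361)x+52920/361. Dividing through by 7560/361 gives the monic gcd x+7.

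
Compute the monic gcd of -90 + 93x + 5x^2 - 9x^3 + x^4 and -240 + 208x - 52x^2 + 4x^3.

Euclidean algorithm in ℚ[x]:
  x^4 - 9x^3 + 5x^2 + 93x - 90 = ((1/4)x + 1)(4x^3 - 52x^2 + 208x - 240) + (5x^2 - 55x + 150)
  4x^3 - 52x^2 + 208x - 240 = ((4/5)x - 8/5)(5x^2 - 55x + 150) + (0)
Last nonzero remainder: 5x^2 - 55x + 150. Dividing through by 5 gives the monic gcd x^2 - 11x + 30.

30 - 11x + x^2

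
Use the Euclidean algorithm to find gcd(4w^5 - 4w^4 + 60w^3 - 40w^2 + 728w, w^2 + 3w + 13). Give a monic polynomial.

w^2 + 3w + 13

Apply the Euclidean algorithm:
  4w^5 - 4w^4 + 60w^3 - 40w^2 + 728w = (4w^3 - 16w^2 + 56w)(w^2 + 3w + 13) + (0)
The last nonzero remainder w^2 + 3w + 13 is already monic.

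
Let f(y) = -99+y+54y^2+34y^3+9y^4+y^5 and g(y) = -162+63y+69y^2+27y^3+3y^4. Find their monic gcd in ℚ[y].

-9+5y+3y^2+y^3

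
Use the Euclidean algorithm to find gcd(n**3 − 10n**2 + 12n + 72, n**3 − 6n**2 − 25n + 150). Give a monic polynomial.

n − 6

By polynomial division,
  n**3 − 10n**2 + 12n + 72 = (n**3 − 6n**2 − 25n + 150) + (−4n**2 + 37n − 78)
  n**3 − 6n**2 − 25n + 150 = (−(1/4)n − 13/16)(−4n**2 + 37n − 78) + (−(231/16)n + 693/8)
  −4n**2 + 37n − 78 = ((64/231)n − 208/231)(−(231/16)n + 693/8) + (0)
Last nonzero remainder: −(231/16)n + 693/8. Dividing through by −231/16 gives the monic gcd n − 6.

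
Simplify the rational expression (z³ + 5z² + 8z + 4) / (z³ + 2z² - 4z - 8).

(z + 1)/(z - 2)

By polynomial division,
  z³ + 5z² + 8z + 4 = (z³ + 2z² - 4z - 8) + (3z² + 12z + 12)
  z³ + 2z² - 4z - 8 = ((1/3)z - 2/3)(3z² + 12z + 12) + (0)
Last nonzero remainder: 3z² + 12z + 12. Dividing through by 3 gives the monic gcd z² + 4z + 4.
Cancel z² + 4z + 4 from numerator and denominator to get the reduced form.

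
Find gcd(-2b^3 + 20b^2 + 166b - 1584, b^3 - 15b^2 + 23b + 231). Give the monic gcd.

b - 11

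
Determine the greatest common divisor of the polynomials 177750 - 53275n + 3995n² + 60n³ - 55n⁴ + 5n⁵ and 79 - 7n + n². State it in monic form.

79 - 7n + n²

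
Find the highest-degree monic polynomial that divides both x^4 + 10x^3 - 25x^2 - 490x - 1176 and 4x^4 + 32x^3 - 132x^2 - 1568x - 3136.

x^3 + 4x^2 - 49x - 196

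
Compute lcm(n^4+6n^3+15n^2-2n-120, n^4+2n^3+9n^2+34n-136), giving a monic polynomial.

n^6+6n^5+32n^4+100n^3+135n^2-34n-2040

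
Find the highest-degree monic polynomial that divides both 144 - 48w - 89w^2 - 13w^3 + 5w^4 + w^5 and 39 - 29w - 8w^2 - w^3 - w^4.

-3 + 2w + w^2

By polynomial division,
  w^5 + 5w^4 - 13w^3 - 89w^2 - 48w + 144 = (-w - 4)(-w^4 - w^3 - 8w^2 - 29w + 39) + (-25w^3 - 150w^2 - 125w + 300)
  -w^4 - w^3 - 8w^2 - 29w + 39 = ((1/25)w - 1/5)(-25w^3 - 150w^2 - 125w + 300) + (-33w^2 - 66w + 99)
  -25w^3 - 150w^2 - 125w + 300 = ((25/33)w + 100/33)(-33w^2 - 66w + 99) + (0)
Last nonzero remainder: -33w^2 - 66w + 99. Dividing through by -33 gives the monic gcd w^2 + 2w - 3.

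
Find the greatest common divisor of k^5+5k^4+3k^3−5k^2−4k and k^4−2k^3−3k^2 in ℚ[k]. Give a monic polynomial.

k^2+k

Euclidean algorithm in ℚ[k]:
  k^5+5k^4+3k^3−5k^2−4k = (k+7)(k^4−2k^3−3k^2) + (20k^3+16k^2−4k)
  k^4−2k^3−3k^2 = ((1/20)k−7/50)(20k^3+16k^2−4k) + (−(14/25)k^2−(14/25)k)
  20k^3+16k^2−4k = (−(250/7)k+50/7)(−(14/25)k^2−(14/25)k) + (0)
Last nonzero remainder: −(14/25)k^2−(14/25)k. Dividing through by −14/25 gives the monic gcd k^2+k.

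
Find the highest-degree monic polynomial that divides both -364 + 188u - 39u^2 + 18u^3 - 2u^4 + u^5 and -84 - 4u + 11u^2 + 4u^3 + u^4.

Repeated division with remainder:
  u^5 - 2u^4 + 18u^3 - 39u^2 + 188u - 364 = (u - 6)(u^4 + 4u^3 + 11u^2 - 4u - 84) + (31u^3 + 31u^2 + 248u - 868)
  u^4 + 4u^3 + 11u^2 - 4u - 84 = ((1/31)u + 3/31)(31u^3 + 31u^2 + 248u - 868) + (0)
Last nonzero remainder: 31u^3 + 31u^2 + 248u - 868. Dividing through by 31 gives the monic gcd u^3 + u^2 + 8u - 28.

-28 + 8u + u^2 + u^3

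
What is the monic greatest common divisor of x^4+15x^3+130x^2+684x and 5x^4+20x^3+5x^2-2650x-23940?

Apply the Euclidean algorithm:
  x^4+15x^3+130x^2+684x = (1/5)(5x^4+20x^3+5x^2-2650x-23940) + (11x^3+129x^2+1214x+4788)
  5x^4+20x^3+5x^2-2650x-23940 = ((5/11)x-425/121)(11x^3+129x^2+1214x+4788) + (-(11340/121)x^2-(68040/121)x-861840/121)
  11x^3+129x^2+1214x+4788 = (-(1331/11340)x-121/180)(-(11340/121)x^2-(68040/121)x-861840/121) + (0)
Last nonzero remainder: -(11340/121)x^2-(68040/121)x-861840/121. Dividing through by -11340/121 gives the monic gcd x^2+6x+76.

x^2+6x+76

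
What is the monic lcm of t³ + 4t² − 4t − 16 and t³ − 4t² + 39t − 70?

t⁵ + 2t⁴ + 23t³ + 132t² − 108t − 560

By polynomial division,
  t³ + 4t² − 4t − 16 = (t³ − 4t² + 39t − 70) + (8t² − 43t + 54)
  t³ − 4t² + 39t − 70 = ((1/8)t + 11/64)(8t² − 43t + 54) + ((2537/64)t − 2537/32)
  8t² − 43t + 54 = ((512/2537)t − 1728/2537)((2537/64)t − 2537/32) + (0)
Last nonzero remainder: (2537/64)t − 2537/32. Dividing through by 2537/64 gives the monic gcd t − 2.
Then lcm(f, g) = f·g / gcd(f, g); expanding and making the result monic gives the answer.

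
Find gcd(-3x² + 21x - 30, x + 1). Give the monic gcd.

Repeated division with remainder:
  -3x² + 21x - 30 = (-3x + 24)(x + 1) + (-54)
  x + 1 = (-(1/54)x - 1/54)(-54) + (0)
The last nonzero remainder is the constant -54, so the polynomials are coprime and gcd = 1.

1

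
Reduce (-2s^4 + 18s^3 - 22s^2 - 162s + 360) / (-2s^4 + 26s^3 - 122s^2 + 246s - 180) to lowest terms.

By polynomial division,
  -2s^4 + 18s^3 - 22s^2 - 162s + 360 = (-2s^4 + 26s^3 - 122s^2 + 246s - 180) + (-8s^3 + 100s^2 - 408s + 540)
  -2s^4 + 26s^3 - 122s^2 + 246s - 180 = ((1/4)s - 1/8)(-8s^3 + 100s^2 - 408s + 540) + (-(15/2)s^2 + 60s - 225/2)
  -8s^3 + 100s^2 - 408s + 540 = ((16/15)s - 24/5)(-(15/2)s^2 + 60s - 225/2) + (0)
Last nonzero remainder: -(15/2)s^2 + 60s - 225/2. Dividing through by -15/2 gives the monic gcd s^2 - 8s + 15.
Cancel s^2 - 8s + 15 from numerator and denominator to get the reduced form.

(s^2 - s - 12)/(s^2 - 5s + 6)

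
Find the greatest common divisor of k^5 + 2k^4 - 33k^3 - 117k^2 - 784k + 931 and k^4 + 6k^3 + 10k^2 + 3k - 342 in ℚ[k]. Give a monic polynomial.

k^2 + 3k + 19

By polynomial division,
  k^5 + 2k^4 - 33k^3 - 117k^2 - 784k + 931 = (k - 4)(k^4 + 6k^3 + 10k^2 + 3k - 342) + (-19k^3 - 80k^2 - 430k - 437)
  k^4 + 6k^3 + 10k^2 + 3k - 342 = (-(1/19)k - 34/361)(-19k^3 - 80k^2 - 430k - 437) + (-(7280/361)k^2 - (21840/361)k - 7280/19)
  -19k^3 - 80k^2 - 430k - 437 = ((6859/7280)k + 8303/7280)(-(7280/361)k^2 - (21840/361)k - 7280/19) + (0)
Last nonzero remainder: -(7280/361)k^2 - (21840/361)k - 7280/19. Dividing through by -7280/361 gives the monic gcd k^2 + 3k + 19.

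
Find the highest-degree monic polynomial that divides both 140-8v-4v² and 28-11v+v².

1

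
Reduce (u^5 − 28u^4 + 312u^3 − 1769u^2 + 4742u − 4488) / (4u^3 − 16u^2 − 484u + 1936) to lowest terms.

(u^3 − 13u^2 + 73u − 102)/(4u + 44)

Repeated division with remainder:
  u^5 − 28u^4 + 312u^3 − 1769u^2 + 4742u − 4488 = ((1/4)u^2 − 6u + 337/4)(4u^3 − 16u^2 − 484u + 1936) + (−3809u^2 + 57135u − 167596)
  4u^3 − 16u^2 − 484u + 1936 = (−(4/3809)u − 44/3809)(−3809u^2 + 57135u − 167596) + (0)
Last nonzero remainder: −3809u^2 + 57135u − 167596. Dividing through by −3809 gives the monic gcd u^2 − 15u + 44.
Cancel u^2 − 15u + 44 from numerator and denominator to get the reduced form.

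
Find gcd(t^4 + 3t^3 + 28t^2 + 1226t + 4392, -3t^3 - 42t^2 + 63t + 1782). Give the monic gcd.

Euclidean algorithm in ℚ[t]:
  t^4 + 3t^3 + 28t^2 + 1226t + 4392 = (-(1/3)t + 11/3)(-3t^3 - 42t^2 + 63t + 1782) + (203t^2 + 1589t - 2142)
  -3t^3 - 42t^2 + 63t + 1782 = (-(3/203)t - 537/5887)(203t^2 + 1589t - 2142) + ((148260/841)t + 1334340/841)
  203t^2 + 1589t - 2142 = ((24389/21180)t - 14297/10590)((148260/841)t + 1334340/841) + (0)
Last nonzero remainder: (148260/841)t + 1334340/841. Dividing through by 148260/841 gives the monic gcd t + 9.

t + 9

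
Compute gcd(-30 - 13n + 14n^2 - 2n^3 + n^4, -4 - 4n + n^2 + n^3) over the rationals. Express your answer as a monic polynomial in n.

By polynomial division,
  n^4 - 2n^3 + 14n^2 - 13n - 30 = (n - 3)(n^3 + n^2 - 4n - 4) + (21n^2 - 21n - 42)
  n^3 + n^2 - 4n - 4 = ((1/21)n + 2/21)(21n^2 - 21n - 42) + (0)
Last nonzero remainder: 21n^2 - 21n - 42. Dividing through by 21 gives the monic gcd n^2 - n - 2.

-2 - n + n^2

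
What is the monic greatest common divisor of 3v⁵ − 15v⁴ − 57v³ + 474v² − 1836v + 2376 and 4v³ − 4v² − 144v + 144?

v² − 36

Apply the Euclidean algorithm:
  3v⁵ − 15v⁴ − 57v³ + 474v² − 1836v + 2376 = ((3/4)v² − 3v + 39/4)(4v³ − 4v² − 144v + 144) + (−27v² + 972)
  4v³ − 4v² − 144v + 144 = (−(4/27)v + 4/27)(−27v² + 972) + (0)
Last nonzero remainder: −27v² + 972. Dividing through by −27 gives the monic gcd v² − 36.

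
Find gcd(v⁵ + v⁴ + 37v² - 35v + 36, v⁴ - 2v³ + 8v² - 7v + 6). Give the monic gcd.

By polynomial division,
  v⁵ + v⁴ + 37v² - 35v + 36 = (v + 3)(v⁴ - 2v³ + 8v² - 7v + 6) + (-2v³ + 20v² - 20v + 18)
  v⁴ - 2v³ + 8v² - 7v + 6 = (-(1/2)v - 4)(-2v³ + 20v² - 20v + 18) + (78v² - 78v + 78)
  -2v³ + 20v² - 20v + 18 = (-(1/39)v + 3/13)(78v² - 78v + 78) + (0)
Last nonzero remainder: 78v² - 78v + 78. Dividing through by 78 gives the monic gcd v² - v + 1.

v² - v + 1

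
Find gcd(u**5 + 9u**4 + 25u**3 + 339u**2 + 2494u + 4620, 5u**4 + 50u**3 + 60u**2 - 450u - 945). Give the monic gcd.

Euclidean algorithm in ℚ[u]:
  u**5 + 9u**4 + 25u**3 + 339u**2 + 2494u + 4620 = ((1/5)u - 1/5)(5u**4 + 50u**3 + 60u**2 - 450u - 945) + (23u**3 + 441u**2 + 2593u + 4431)
  5u**4 + 50u**3 + 60u**2 - 450u - 945 = ((5/23)u - 1055/529)(23u**3 + 441u**2 + 2593u + 4431) + ((198800/529)u**2 + (1988000/529)u + 4174800/529)
  23u**3 + 441u**2 + 2593u + 4431 = ((12167/198800)u + 111619/198800)((198800/529)u**2 + (1988000/529)u + 4174800/529) + (0)
Last nonzero remainder: (198800/529)u**2 + (1988000/529)u + 4174800/529. Dividing through by 198800/529 gives the monic gcd u**2 + 10u + 21.

u**2 + 10u + 21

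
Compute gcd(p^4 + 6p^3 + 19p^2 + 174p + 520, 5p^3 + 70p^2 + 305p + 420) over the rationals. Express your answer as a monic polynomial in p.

p + 4

Apply the Euclidean algorithm:
  p^4 + 6p^3 + 19p^2 + 174p + 520 = ((1/5)p − 8/5)(5p^3 + 70p^2 + 305p + 420) + (70p^2 + 578p + 1192)
  5p^3 + 70p^2 + 305p + 420 = ((1/14)p + 201/490)(70p^2 + 578p + 1192) + (−(4224/245)p − 16896/245)
  70p^2 + 578p + 1192 = (−(8575/2112)p − 36505/2112)(−(4224/245)p − 16896/245) + (0)
Last nonzero remainder: −(4224/245)p − 16896/245. Dividing through by −4224/245 gives the monic gcd p + 4.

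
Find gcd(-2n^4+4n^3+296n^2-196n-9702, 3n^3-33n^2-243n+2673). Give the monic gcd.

Apply the Euclidean algorithm:
  -2n^4+4n^3+296n^2-196n-9702 = (-(2/3)n-6)(3n^3-33n^2-243n+2673) + (-64n^2+128n+6336)
  3n^3-33n^2-243n+2673 = (-(3/64)n+27/64)(-64n^2+128n+6336) + (0)
Last nonzero remainder: -64n^2+128n+6336. Dividing through by -64 gives the monic gcd n^2-2n-99.

n^2-2n-99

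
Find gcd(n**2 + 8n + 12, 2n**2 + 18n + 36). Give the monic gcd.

Apply the Euclidean algorithm:
  n**2 + 8n + 12 = (1/2)(2n**2 + 18n + 36) + (-n - 6)
  2n**2 + 18n + 36 = (-2n - 6)(-n - 6) + (0)
Last nonzero remainder: -n - 6. Dividing through by -1 gives the monic gcd n + 6.

n + 6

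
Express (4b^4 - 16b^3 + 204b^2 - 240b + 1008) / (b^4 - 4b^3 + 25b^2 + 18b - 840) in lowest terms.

(4b^2 - 4b + 24)/(b^2 - b - 20)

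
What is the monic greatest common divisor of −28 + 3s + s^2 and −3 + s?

1

By polynomial division,
  s^2 + 3s − 28 = (s + 6)(s − 3) + (−10)
  s − 3 = (−(1/10)s + 3/10)(−10) + (0)
The last nonzero remainder is the constant −10, so the polynomials are coprime and gcd = 1.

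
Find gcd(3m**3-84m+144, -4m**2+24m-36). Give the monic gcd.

Euclidean algorithm in ℚ[m]:
  3m**3-84m+144 = (-(3/4)m-9/2)(-4m**2+24m-36) + (-3m-18)
  -4m**2+24m-36 = ((4/3)m-16)(-3m-18) + (-324)
  -3m-18 = ((1/108)m+1/18)(-324) + (0)
The last nonzero remainder is the constant -324, so the polynomials are coprime and gcd = 1.

1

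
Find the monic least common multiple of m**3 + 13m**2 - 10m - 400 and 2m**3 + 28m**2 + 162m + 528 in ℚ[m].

Euclidean algorithm in ℚ[m]:
  m**3 + 13m**2 - 10m - 400 = (1/2)(2m**3 + 28m**2 + 162m + 528) + (-m**2 - 91m - 664)
  2m**3 + 28m**2 + 162m + 528 = (-2m + 154)(-m**2 - 91m - 664) + (12848m + 102784)
  -m**2 - 91m - 664 = (-(1/12848)m - 83/12848)(12848m + 102784) + (0)
Last nonzero remainder: 12848m + 102784. Dividing through by 12848 gives the monic gcd m + 8.
Then lcm(f, g) = f·g / gcd(f, g); expanding and making the result monic gives the answer.

m**5 + 19m**4 + 101m**3 - 31m**2 - 2730m - 13200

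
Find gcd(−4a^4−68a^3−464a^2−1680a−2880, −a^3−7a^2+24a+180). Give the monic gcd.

Euclidean algorithm in ℚ[a]:
  −4a^4−68a^3−464a^2−1680a−2880 = (4a+40)(−a^3−7a^2+24a+180) + (−280a^2−3360a−10080)
  −a^3−7a^2+24a+180 = ((1/280)a−1/56)(−280a^2−3360a−10080) + (0)
Last nonzero remainder: −280a^2−3360a−10080. Dividing through by −280 gives the monic gcd a^2+12a+36.

a^2+12a+36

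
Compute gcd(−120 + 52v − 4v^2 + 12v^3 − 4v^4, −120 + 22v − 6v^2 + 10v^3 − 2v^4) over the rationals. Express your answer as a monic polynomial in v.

Repeated division with remainder:
  −4v^4 + 12v^3 − 4v^2 + 52v − 120 = (2)(−2v^4 + 10v^3 − 6v^2 + 22v − 120) + (−8v^3 + 8v^2 + 8v + 120)
  −2v^4 + 10v^3 − 6v^2 + 22v − 120 = ((1/4)v − 1)(−8v^3 + 8v^2 + 8v + 120) + (0)
Last nonzero remainder: −8v^3 + 8v^2 + 8v + 120. Dividing through by −8 gives the monic gcd v^3 − v^2 − v − 15.

−15 − v − v^2 + v^3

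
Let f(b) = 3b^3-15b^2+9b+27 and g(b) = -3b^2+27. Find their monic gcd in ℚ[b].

Apply the Euclidean algorithm:
  3b^3-15b^2+9b+27 = (-b+5)(-3b^2+27) + (36b-108)
  -3b^2+27 = (-(1/12)b-1/4)(36b-108) + (0)
Last nonzero remainder: 36b-108. Dividing through by 36 gives the monic gcd b-3.

b-3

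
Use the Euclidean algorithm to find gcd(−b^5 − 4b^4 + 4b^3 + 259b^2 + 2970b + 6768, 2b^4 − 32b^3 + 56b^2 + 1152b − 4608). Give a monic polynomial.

Apply the Euclidean algorithm:
  −b^5 − 4b^4 + 4b^3 + 259b^2 + 2970b + 6768 = (−(1/2)b − 10)(2b^4 − 32b^3 + 56b^2 + 1152b − 4608) + (−288b^3 + 1395b^2 + 12186b − 39312)
  2b^4 − 32b^3 + 56b^2 + 1152b − 4608 = (−(1/144)b + 119/1536)(−288b^3 + 1395b^2 + 12186b − 39312) + ((16665/512)b^2 − (16665/256)b − 49995/32)
  −288b^3 + 1395b^2 + 12186b − 39312 = (−(49152/5555)b + 139776/5555)((16665/512)b^2 − (16665/256)b − 49995/32) + (0)
Last nonzero remainder: (16665/512)b^2 − (16665/256)b − 49995/32. Dividing through by 16665/512 gives the monic gcd b^2 − 2b − 48.

b^2 − 2b − 48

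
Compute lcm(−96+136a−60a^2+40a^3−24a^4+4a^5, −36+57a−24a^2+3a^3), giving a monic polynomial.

Apply the Euclidean algorithm:
  4a^5−24a^4+40a^3−60a^2+136a−96 = ((4/3)a^2+(8/3)a+28/3)(3a^3−24a^2+57a−36) + (60a^2−300a+240)
  3a^3−24a^2+57a−36 = ((1/20)a−3/20)(60a^2−300a+240) + (0)
Last nonzero remainder: 60a^2−300a+240. Dividing through by 60 gives the monic gcd a^2−5a+4.
Then lcm(f, g) = f·g / gcd(f, g); expanding and making the result monic gives the answer.

72−126a+79a^2−45a^3+28a^4−9a^5+a^6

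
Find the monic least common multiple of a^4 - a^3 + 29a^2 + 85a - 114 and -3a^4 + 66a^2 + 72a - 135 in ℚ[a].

a^6 - 3a^5 + 16a^4 + 42a^3 - 719a^2 - 1047a + 1710

By polynomial division,
  a^4 - a^3 + 29a^2 + 85a - 114 = (-1/3)(-3a^4 + 66a^2 + 72a - 135) + (-a^3 + 51a^2 + 109a - 159)
  -3a^4 + 66a^2 + 72a - 135 = (3a + 153)(-a^3 + 51a^2 + 109a - 159) + (-8064a^2 - 16128a + 24192)
  -a^3 + 51a^2 + 109a - 159 = ((1/8064)a - 53/8064)(-8064a^2 - 16128a + 24192) + (0)
Last nonzero remainder: -8064a^2 - 16128a + 24192. Dividing through by -8064 gives the monic gcd a^2 + 2a - 3.
Then lcm(f, g) = f·g / gcd(f, g); expanding and making the result monic gives the answer.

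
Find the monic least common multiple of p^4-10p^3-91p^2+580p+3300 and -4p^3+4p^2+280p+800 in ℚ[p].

p^5-6p^4-131p^3+216p^2+5620p+13200

Repeated division with remainder:
  p^4-10p^3-91p^2+580p+3300 = (-(1/4)p+9/4)(-4p^3+4p^2+280p+800) + (-30p^2+150p+1500)
  -4p^3+4p^2+280p+800 = ((2/15)p+8/15)(-30p^2+150p+1500) + (0)
Last nonzero remainder: -30p^2+150p+1500. Dividing through by -30 gives the monic gcd p^2-5p-50.
Then lcm(f, g) = f·g / gcd(f, g); expanding and making the result monic gives the answer.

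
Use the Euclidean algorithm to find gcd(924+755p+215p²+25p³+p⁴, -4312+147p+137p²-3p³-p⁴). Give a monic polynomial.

Repeated division with remainder:
  p⁴+25p³+215p²+755p+924 = (-1)(-p⁴-3p³+137p²+147p-4312) + (22p³+352p²+902p-3388)
  -p⁴-3p³+137p²+147p-4312 = (-(1/22)p+13/22)(22p³+352p²+902p-3388) + (-30p²-540p-2310)
  22p³+352p²+902p-3388 = (-(11/15)p+22/15)(-30p²-540p-2310) + (0)
Last nonzero remainder: -30p²-540p-2310. Dividing through by -30 gives the monic gcd p²+18p+77.

77+18p+p²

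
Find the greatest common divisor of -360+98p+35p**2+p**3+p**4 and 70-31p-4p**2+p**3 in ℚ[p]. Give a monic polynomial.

-2+p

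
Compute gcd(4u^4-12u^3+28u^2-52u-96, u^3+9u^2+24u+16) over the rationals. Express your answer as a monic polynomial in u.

u+1

Repeated division with remainder:
  4u^4-12u^3+28u^2-52u-96 = (4u-48)(u^3+9u^2+24u+16) + (364u^2+1036u+672)
  u^3+9u^2+24u+16 = ((1/364)u+20/1183)(364u^2+1036u+672) + ((784/169)u+784/169)
  364u^2+1036u+672 = ((2197/28)u+1014/7)((784/169)u+784/169) + (0)
Last nonzero remainder: (784/169)u+784/169. Dividing through by 784/169 gives the monic gcd u+1.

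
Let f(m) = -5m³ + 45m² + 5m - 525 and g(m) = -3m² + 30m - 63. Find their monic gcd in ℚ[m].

Euclidean algorithm in ℚ[m]:
  -5m³ + 45m² + 5m - 525 = ((5/3)m + 5/3)(-3m² + 30m - 63) + (60m - 420)
  -3m² + 30m - 63 = (-(1/20)m + 3/20)(60m - 420) + (0)
Last nonzero remainder: 60m - 420. Dividing through by 60 gives the monic gcd m - 7.

m - 7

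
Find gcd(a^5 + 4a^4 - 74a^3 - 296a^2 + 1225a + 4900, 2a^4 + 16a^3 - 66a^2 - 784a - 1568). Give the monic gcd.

Euclidean algorithm in ℚ[a]:
  a^5 + 4a^4 - 74a^3 - 296a^2 + 1225a + 4900 = ((1/2)a - 2)(2a^4 + 16a^3 - 66a^2 - 784a - 1568) + (-9a^3 - 36a^2 + 441a + 1764)
  2a^4 + 16a^3 - 66a^2 - 784a - 1568 = (-(2/9)a - 8/9)(-9a^3 - 36a^2 + 441a + 1764) + (0)
Last nonzero remainder: -9a^3 - 36a^2 + 441a + 1764. Dividing through by -9 gives the monic gcd a^3 + 4a^2 - 49a - 196.

a^3 + 4a^2 - 49a - 196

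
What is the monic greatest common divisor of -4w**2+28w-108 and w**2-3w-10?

1

Apply the Euclidean algorithm:
  -4w**2+28w-108 = (-4)(w**2-3w-10) + (16w-148)
  w**2-3w-10 = ((1/16)w+25/64)(16w-148) + (765/16)
  16w-148 = ((256/765)w-2368/765)(765/16) + (0)
The last nonzero remainder is the constant 765/16, so the polynomials are coprime and gcd = 1.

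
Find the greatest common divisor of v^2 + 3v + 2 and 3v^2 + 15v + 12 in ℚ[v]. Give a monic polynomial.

Repeated division with remainder:
  v^2 + 3v + 2 = (1/3)(3v^2 + 15v + 12) + (−2v − 2)
  3v^2 + 15v + 12 = (−(3/2)v − 6)(−2v − 2) + (0)
Last nonzero remainder: −2v − 2. Dividing through by −2 gives the monic gcd v + 1.

v + 1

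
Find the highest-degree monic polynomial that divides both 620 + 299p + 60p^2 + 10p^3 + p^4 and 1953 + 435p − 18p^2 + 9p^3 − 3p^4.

31 + p + p^2

Repeated division with remainder:
  p^4 + 10p^3 + 60p^2 + 299p + 620 = (−1/3)(−3p^4 + 9p^3 − 18p^2 + 435p + 1953) + (13p^3 + 54p^2 + 444p + 1271)
  −3p^4 + 9p^3 − 18p^2 + 435p + 1953 = (−(3/13)p + 279/169)(13p^3 + 54p^2 + 444p + 1271) + (−(792/169)p^2 − (792/169)p − 24552/169)
  13p^3 + 54p^2 + 444p + 1271 = (−(2197/792)p − 6929/792)(−(792/169)p^2 − (792/169)p − 24552/169) + (0)
Last nonzero remainder: −(792/169)p^2 − (792/169)p − 24552/169. Dividing through by −792/169 gives the monic gcd p^2 + p + 31.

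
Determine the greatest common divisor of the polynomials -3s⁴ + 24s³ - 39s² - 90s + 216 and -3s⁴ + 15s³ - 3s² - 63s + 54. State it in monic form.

s³ - 4s² - 3s + 18

Euclidean algorithm in ℚ[s]:
  -3s⁴ + 24s³ - 39s² - 90s + 216 = (-3s⁴ + 15s³ - 3s² - 63s + 54) + (9s³ - 36s² - 27s + 162)
  -3s⁴ + 15s³ - 3s² - 63s + 54 = (-(1/3)s + 1/3)(9s³ - 36s² - 27s + 162) + (0)
Last nonzero remainder: 9s³ - 36s² - 27s + 162. Dividing through by 9 gives the monic gcd s³ - 4s² - 3s + 18.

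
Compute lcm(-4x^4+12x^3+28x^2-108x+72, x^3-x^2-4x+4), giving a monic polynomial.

Apply the Euclidean algorithm:
  -4x^4+12x^3+28x^2-108x+72 = (-4x+8)(x^3-x^2-4x+4) + (20x^2-60x+40)
  x^3-x^2-4x+4 = ((1/20)x+1/10)(20x^2-60x+40) + (0)
Last nonzero remainder: 20x^2-60x+40. Dividing through by 20 gives the monic gcd x^2-3x+2.
Then lcm(f, g) = f·g / gcd(f, g); expanding and making the result monic gives the answer.

x^5-x^4-13x^3+13x^2+36x-36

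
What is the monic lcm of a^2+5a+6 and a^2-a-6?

a^3+2a^2-9a-18

By polynomial division,
  a^2+5a+6 = (a^2-a-6) + (6a+12)
  a^2-a-6 = ((1/6)a-1/2)(6a+12) + (0)
Last nonzero remainder: 6a+12. Dividing through by 6 gives the monic gcd a+2.
Then lcm(f, g) = f·g / gcd(f, g); expanding and making the result monic gives the answer.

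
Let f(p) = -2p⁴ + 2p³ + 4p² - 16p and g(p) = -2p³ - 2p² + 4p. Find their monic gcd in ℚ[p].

Euclidean algorithm in ℚ[p]:
  -2p⁴ + 2p³ + 4p² - 16p = (p - 2)(-2p³ - 2p² + 4p) + (-4p² - 8p)
  -2p³ - 2p² + 4p = ((1/2)p - 1/2)(-4p² - 8p) + (0)
Last nonzero remainder: -4p² - 8p. Dividing through by -4 gives the monic gcd p² + 2p.

p² + 2p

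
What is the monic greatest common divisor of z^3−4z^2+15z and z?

Repeated division with remainder:
  z^3−4z^2+15z = (z^2−4z+15)(z) + (0)
The last nonzero remainder z is already monic.

z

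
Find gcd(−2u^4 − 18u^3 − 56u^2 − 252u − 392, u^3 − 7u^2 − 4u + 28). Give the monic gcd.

u + 2

Repeated division with remainder:
  −2u^4 − 18u^3 − 56u^2 − 252u − 392 = (−2u − 32)(u^3 − 7u^2 − 4u + 28) + (−288u^2 − 324u + 504)
  u^3 − 7u^2 − 4u + 28 = (−(1/288)u + 65/2304)(−288u^2 − 324u + 504) + ((441/64)u + 441/32)
  −288u^2 − 324u + 504 = (−(2048/49)u + 256/7)((441/64)u + 441/32) + (0)
Last nonzero remainder: (441/64)u + 441/32. Dividing through by 441/64 gives the monic gcd u + 2.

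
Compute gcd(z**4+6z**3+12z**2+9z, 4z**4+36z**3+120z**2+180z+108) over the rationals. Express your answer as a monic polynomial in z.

Euclidean algorithm in ℚ[z]:
  z**4+6z**3+12z**2+9z = (1/4)(4z**4+36z**3+120z**2+180z+108) + (-3z**3-18z**2-36z-27)
  4z**4+36z**3+120z**2+180z+108 = (-(4/3)z-4)(-3z**3-18z**2-36z-27) + (0)
Last nonzero remainder: -3z**3-18z**2-36z-27. Dividing through by -3 gives the monic gcd z**3+6z**2+12z+9.

z**3+6z**2+12z+9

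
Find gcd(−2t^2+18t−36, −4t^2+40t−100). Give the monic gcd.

Apply the Euclidean algorithm:
  −2t^2+18t−36 = (1/2)(−4t^2+40t−100) + (−2t+14)
  −4t^2+40t−100 = (2t−6)(−2t+14) + (−16)
  −2t+14 = ((1/8)t−7/8)(−16) + (0)
The last nonzero remainder is the constant −16, so the polynomials are coprime and gcd = 1.

1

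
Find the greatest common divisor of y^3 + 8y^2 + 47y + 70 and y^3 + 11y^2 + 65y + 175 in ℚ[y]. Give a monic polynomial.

y^2 + 6y + 35

Euclidean algorithm in ℚ[y]:
  y^3 + 8y^2 + 47y + 70 = (y^3 + 11y^2 + 65y + 175) + (-3y^2 - 18y - 105)
  y^3 + 11y^2 + 65y + 175 = (-(1/3)y - 5/3)(-3y^2 - 18y - 105) + (0)
Last nonzero remainder: -3y^2 - 18y - 105. Dividing through by -3 gives the monic gcd y^2 + 6y + 35.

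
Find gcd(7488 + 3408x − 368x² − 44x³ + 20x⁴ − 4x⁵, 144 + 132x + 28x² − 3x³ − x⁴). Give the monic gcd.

Apply the Euclidean algorithm:
  −4x⁵ + 20x⁴ − 44x³ − 368x² + 3408x + 7488 = (4x − 32)(−x⁴ − 3x³ + 28x² + 132x + 144) + (−252x³ + 7056x + 12096)
  −x⁴ − 3x³ + 28x² + 132x + 144 = ((1/252)x + 1/84)(−252x³ + 7056x + 12096) + (0)
Last nonzero remainder: −252x³ + 7056x + 12096. Dividing through by −252 gives the monic gcd x³ − 28x − 48.

−48 − 28x + x³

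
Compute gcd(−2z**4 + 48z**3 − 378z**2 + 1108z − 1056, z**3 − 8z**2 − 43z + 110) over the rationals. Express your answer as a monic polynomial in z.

z**2 − 13z + 22

Euclidean algorithm in ℚ[z]:
  −2z**4 + 48z**3 − 378z**2 + 1108z − 1056 = (−2z + 32)(z**3 − 8z**2 − 43z + 110) + (−208z**2 + 2704z − 4576)
  z**3 − 8z**2 − 43z + 110 = (−(1/208)z − 5/208)(−208z**2 + 2704z − 4576) + (0)
Last nonzero remainder: −208z**2 + 2704z − 4576. Dividing through by −208 gives the monic gcd z**2 − 13z + 22.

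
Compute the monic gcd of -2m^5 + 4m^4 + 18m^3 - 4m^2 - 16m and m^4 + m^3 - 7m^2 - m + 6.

m^2 - 1

Apply the Euclidean algorithm:
  -2m^5 + 4m^4 + 18m^3 - 4m^2 - 16m = (-2m + 6)(m^4 + m^3 - 7m^2 - m + 6) + (-2m^3 + 36m^2 + 2m - 36)
  m^4 + m^3 - 7m^2 - m + 6 = (-(1/2)m - 19/2)(-2m^3 + 36m^2 + 2m - 36) + (336m^2 - 336)
  -2m^3 + 36m^2 + 2m - 36 = (-(1/168)m + 3/28)(336m^2 - 336) + (0)
Last nonzero remainder: 336m^2 - 336. Dividing through by 336 gives the monic gcd m^2 - 1.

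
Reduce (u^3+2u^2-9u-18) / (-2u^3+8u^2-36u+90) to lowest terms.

Apply the Euclidean algorithm:
  u^3+2u^2-9u-18 = (-1/2)(-2u^3+8u^2-36u+90) + (6u^2-27u+27)
  -2u^3+8u^2-36u+90 = (-(1/3)u-1/6)(6u^2-27u+27) + (-(63/2)u+189/2)
  6u^2-27u+27 = (-(4/21)u+2/7)(-(63/2)u+189/2) + (0)
Last nonzero remainder: -(63/2)u+189/2. Dividing through by -63/2 gives the monic gcd u-3.
Cancel u-3 from numerator and denominator to get the reduced form.

(-u^2-5u-6)/(2u^2-2u+30)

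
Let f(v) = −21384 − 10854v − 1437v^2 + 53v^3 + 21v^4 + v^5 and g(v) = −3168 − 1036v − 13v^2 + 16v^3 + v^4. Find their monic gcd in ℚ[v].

396 + 179v + 24v^2 + v^3

By polynomial division,
  v^5 + 21v^4 + 53v^3 − 1437v^2 − 10854v − 21384 = (v + 5)(v^4 + 16v^3 − 13v^2 − 1036v − 3168) + (−14v^3 − 336v^2 − 2506v − 5544)
  v^4 + 16v^3 − 13v^2 − 1036v − 3168 = (−(1/14)v + 4/7)(−14v^3 − 336v^2 − 2506v − 5544) + (0)
Last nonzero remainder: −14v^3 − 336v^2 − 2506v − 5544. Dividing through by −14 gives the monic gcd v^3 + 24v^2 + 179v + 396.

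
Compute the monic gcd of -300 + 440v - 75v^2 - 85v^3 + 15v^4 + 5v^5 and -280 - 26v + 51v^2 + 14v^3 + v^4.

Repeated division with remainder:
  5v^5 + 15v^4 - 85v^3 - 75v^2 + 440v - 300 = (5v - 55)(v^4 + 14v^3 + 51v^2 - 26v - 280) + (430v^3 + 2860v^2 + 410v - 15700)
  v^4 + 14v^3 + 51v^2 - 26v - 280 = ((1/430)v + 158/9245)(430v^3 + 2860v^2 + 410v - 15700) + ((2160/1849)v^2 + (6480/1849)v - 21600/1849)
  430v^3 + 2860v^2 + 410v - 15700 = ((79507/216)v + 290293/216)((2160/1849)v^2 + (6480/1849)v - 21600/1849) + (0)
Last nonzero remainder: (2160/1849)v^2 + (6480/1849)v - 21600/1849. Dividing through by 2160/1849 gives the monic gcd v^2 + 3v - 10.

-10 + 3v + v^2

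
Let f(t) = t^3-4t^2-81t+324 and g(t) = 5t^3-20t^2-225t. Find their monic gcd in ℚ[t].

t-9

By polynomial division,
  t^3-4t^2-81t+324 = (1/5)(5t^3-20t^2-225t) + (-36t+324)
  5t^3-20t^2-225t = (-(5/36)t^2-(25/36)t)(-36t+324) + (0)
Last nonzero remainder: -36t+324. Dividing through by -36 gives the monic gcd t-9.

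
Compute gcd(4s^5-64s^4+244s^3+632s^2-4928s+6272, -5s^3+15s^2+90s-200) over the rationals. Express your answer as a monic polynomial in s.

By polynomial division,
  4s^5-64s^4+244s^3+632s^2-4928s+6272 = (-(4/5)s^2+(52/5)s-32)(-5s^3+15s^2+90s-200) + (16s^2+32s-128)
  -5s^3+15s^2+90s-200 = (-(5/16)s+25/16)(16s^2+32s-128) + (0)
Last nonzero remainder: 16s^2+32s-128. Dividing through by 16 gives the monic gcd s^2+2s-8.

s^2+2s-8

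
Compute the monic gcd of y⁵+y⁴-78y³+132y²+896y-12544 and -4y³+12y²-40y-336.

Euclidean algorithm in ℚ[y]:
  y⁵+y⁴-78y³+132y²+896y-12544 = (-(1/4)y²-y+19)(-4y³+12y²-40y-336) + (-220y²+1320y-6160)
  -4y³+12y²-40y-336 = ((1/55)y+3/55)(-220y²+1320y-6160) + (0)
Last nonzero remainder: -220y²+1320y-6160. Dividing through by -220 gives the monic gcd y²-6y+28.

y²-6y+28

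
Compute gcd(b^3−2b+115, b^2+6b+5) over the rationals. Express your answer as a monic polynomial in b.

b+5

Euclidean algorithm in ℚ[b]:
  b^3−2b+115 = (b−6)(b^2+6b+5) + (29b+145)
  b^2+6b+5 = ((1/29)b+1/29)(29b+145) + (0)
Last nonzero remainder: 29b+145. Dividing through by 29 gives the monic gcd b+5.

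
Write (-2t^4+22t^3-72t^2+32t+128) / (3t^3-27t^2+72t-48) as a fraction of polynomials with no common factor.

(-2t^2+6t+8)/(3t-3)

Apply the Euclidean algorithm:
  -2t^4+22t^3-72t^2+32t+128 = (-(2/3)t+4/3)(3t^3-27t^2+72t-48) + (12t^2-96t+192)
  3t^3-27t^2+72t-48 = ((1/4)t-1/4)(12t^2-96t+192) + (0)
Last nonzero remainder: 12t^2-96t+192. Dividing through by 12 gives the monic gcd t^2-8t+16.
Cancel t^2-8t+16 from numerator and denominator to get the reduced form.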